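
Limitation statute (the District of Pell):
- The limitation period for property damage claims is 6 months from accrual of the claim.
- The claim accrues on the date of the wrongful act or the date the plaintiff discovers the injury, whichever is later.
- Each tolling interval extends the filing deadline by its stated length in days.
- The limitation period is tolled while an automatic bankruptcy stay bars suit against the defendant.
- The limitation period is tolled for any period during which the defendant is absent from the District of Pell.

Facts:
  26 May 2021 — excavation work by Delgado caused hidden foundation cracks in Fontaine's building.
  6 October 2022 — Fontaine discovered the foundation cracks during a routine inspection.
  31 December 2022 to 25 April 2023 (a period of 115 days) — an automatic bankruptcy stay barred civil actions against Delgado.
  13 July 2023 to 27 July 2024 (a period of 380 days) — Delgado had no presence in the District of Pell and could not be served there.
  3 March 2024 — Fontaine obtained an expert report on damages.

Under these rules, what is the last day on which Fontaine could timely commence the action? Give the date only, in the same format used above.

Because discovery on 6 October 2022 post-dates the 26 May 2021 act, accrual under the later-of rule falls on 6 October 2022.
6 months from 6 October 2022 is 6 April 2023.
The automatic bankruptcy stay from 31 December 2022 to 25 April 2023 tolled the period for 115 days, extending the deadline to 30 July 2023.
The defendant's absence from the jurisdiction from 13 July 2023 to 27 July 2024 tolled the period for 380 days, extending the deadline to 13 August 2024.
The other events in the timeline have no effect on the limitation period under the stated rules.

13 August 2024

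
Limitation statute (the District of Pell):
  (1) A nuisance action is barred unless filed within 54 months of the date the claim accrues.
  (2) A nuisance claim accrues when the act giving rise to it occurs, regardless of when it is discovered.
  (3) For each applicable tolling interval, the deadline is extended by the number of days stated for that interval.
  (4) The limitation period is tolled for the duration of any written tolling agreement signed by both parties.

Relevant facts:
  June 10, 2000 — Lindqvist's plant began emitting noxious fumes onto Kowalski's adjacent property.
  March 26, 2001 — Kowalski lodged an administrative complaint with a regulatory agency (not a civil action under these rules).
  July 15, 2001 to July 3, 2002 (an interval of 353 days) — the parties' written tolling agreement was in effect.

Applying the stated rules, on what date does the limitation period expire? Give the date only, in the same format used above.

November 28, 2005

The claim accrued on June 10, 2000, the date of the act.
The untolled deadline — 54 months after June 10, 2000 — is December 10, 2004.
The written tolling agreement from July 15, 2001 to July 3, 2002 tolled the period for 353 days, extending the deadline to November 28, 2005.
None of the other events listed affects the running of the period under the stated rules.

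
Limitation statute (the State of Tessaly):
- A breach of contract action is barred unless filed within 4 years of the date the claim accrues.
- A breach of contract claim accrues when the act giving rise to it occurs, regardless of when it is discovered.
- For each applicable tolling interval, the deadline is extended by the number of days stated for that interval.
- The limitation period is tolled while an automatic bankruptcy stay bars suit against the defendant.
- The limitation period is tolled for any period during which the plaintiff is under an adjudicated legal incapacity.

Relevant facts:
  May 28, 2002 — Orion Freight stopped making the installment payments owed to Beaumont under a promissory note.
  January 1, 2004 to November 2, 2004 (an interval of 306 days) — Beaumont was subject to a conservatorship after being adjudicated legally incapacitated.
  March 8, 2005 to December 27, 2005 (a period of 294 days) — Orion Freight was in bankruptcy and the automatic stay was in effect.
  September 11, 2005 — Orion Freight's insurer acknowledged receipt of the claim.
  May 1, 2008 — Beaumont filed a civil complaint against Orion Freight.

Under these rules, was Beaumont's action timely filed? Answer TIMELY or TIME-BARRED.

TIME-BARRED

The claim accrued on May 28, 2002, the date of the act.
4 years from May 28, 2002 is May 28, 2006.
The period was tolled for 306 days by the plaintiff's legal incapacity (January 1, 2004 to November 2, 2004), pushing the deadline to March 30, 2007.
The period was tolled for 294 days by the automatic bankruptcy stay (March 8, 2005 to December 27, 2005), pushing the deadline to January 18, 2008.
None of the other events listed affects the running of the period under the stated rules.
Beaumont filed on May 1, 2008, after the January 18, 2008 deadline, so the action is time-barred.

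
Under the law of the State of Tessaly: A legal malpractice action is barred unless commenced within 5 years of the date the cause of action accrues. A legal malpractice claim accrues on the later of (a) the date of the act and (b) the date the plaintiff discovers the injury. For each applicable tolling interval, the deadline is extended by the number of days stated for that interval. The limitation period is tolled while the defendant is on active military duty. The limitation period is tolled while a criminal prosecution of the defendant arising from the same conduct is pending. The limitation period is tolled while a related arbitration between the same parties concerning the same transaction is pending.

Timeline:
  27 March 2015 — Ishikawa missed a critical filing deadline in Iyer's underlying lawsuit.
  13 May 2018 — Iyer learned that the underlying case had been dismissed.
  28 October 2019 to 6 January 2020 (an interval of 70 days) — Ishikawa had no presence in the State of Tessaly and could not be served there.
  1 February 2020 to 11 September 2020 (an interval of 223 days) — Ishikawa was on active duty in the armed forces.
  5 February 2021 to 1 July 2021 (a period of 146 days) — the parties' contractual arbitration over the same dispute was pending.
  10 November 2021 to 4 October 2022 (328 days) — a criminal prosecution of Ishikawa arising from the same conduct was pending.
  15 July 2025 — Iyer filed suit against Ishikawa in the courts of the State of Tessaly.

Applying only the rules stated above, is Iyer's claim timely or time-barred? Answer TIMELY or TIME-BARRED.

Taking the later of the act (27 March 2015) and discovery (13 May 2018), the claim accrued on 13 May 2018.
The untolled deadline — 5 years after 13 May 2018 — is 13 May 2023.
The defendant's active military service from 1 February 2020 to 11 September 2020 tolled the period for 223 days, extending the deadline to 22 December 2023.
The pending related arbitration from 5 February 2021 to 1 July 2021 tolled the period for 146 days, extending the deadline to 16 May 2024.
The period was tolled for 328 days by the pending criminal prosecution (10 November 2021 to 4 October 2022), pushing the deadline to 9 April 2025.
No stated provision tolls the period for the defendant's absence, so the interval from 28 October 2019 to 6 January 2020 has no effect on the deadline.
The 15 July 2025 filing falls after the 9 April 2025 deadline; the claim is time-barred.

TIME-BARRED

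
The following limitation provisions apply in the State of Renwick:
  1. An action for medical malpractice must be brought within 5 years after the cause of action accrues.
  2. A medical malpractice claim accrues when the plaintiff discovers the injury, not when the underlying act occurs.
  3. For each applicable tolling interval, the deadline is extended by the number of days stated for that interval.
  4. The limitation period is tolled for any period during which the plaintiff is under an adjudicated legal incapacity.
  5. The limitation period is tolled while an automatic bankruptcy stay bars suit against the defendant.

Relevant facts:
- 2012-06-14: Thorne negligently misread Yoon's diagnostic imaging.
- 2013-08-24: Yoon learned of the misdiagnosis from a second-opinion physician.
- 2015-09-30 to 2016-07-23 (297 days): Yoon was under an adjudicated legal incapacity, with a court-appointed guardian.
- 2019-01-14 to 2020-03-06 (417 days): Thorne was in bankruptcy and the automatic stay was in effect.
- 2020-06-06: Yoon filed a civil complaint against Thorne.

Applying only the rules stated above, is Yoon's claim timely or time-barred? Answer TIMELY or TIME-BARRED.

TIMELY

The claim did not accrue until Yoon discovered the injury on 2013-08-24; the 2012-06-14 act date does not start the clock under the stated rule.
Adding the 5 years base period to 2013-08-24 gives a deadline of 2018-08-24, before any tolling.
The plaintiff's legal incapacity from 2015-09-30 to 2016-07-23 tolled the period for 297 days, extending the deadline to 2019-06-17.
Because the automatic bankruptcy stay ran from 2019-01-14 to 2020-03-06, the deadline is extended by 417 days to 2020-08-07.
Yoon filed on 2020-06-06, before the 2020-08-07 deadline, so the action is timely.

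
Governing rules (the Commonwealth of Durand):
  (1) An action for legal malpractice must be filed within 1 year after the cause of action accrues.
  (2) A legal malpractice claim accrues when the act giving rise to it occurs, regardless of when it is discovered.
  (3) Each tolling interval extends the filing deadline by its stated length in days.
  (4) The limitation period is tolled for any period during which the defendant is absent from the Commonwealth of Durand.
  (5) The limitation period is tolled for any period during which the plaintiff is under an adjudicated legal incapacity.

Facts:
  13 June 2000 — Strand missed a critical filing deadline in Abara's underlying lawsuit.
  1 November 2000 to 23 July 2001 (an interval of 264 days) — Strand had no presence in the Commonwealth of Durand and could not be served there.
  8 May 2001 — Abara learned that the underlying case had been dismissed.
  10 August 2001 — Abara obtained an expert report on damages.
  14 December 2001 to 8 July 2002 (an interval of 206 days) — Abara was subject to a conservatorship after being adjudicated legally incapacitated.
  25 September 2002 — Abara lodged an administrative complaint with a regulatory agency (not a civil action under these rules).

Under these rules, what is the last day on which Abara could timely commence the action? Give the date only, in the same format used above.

26 September 2002

Because the rule ties accrual to occurrence, the claim accrued on 13 June 2000, not on the 8 May 2001 discovery date.
The untolled deadline — 1 year after 13 June 2000 — is 13 June 2001.
The period was tolled for 264 days by the defendant's absence from the jurisdiction (1 November 2000 to 23 July 2001), pushing the deadline to 4 March 2002.
Because the plaintiff's legal incapacity ran from 14 December 2001 to 8 July 2002, the deadline is extended by 206 days to 26 September 2002.
The other events in the timeline have no effect on the limitation period under the stated rules.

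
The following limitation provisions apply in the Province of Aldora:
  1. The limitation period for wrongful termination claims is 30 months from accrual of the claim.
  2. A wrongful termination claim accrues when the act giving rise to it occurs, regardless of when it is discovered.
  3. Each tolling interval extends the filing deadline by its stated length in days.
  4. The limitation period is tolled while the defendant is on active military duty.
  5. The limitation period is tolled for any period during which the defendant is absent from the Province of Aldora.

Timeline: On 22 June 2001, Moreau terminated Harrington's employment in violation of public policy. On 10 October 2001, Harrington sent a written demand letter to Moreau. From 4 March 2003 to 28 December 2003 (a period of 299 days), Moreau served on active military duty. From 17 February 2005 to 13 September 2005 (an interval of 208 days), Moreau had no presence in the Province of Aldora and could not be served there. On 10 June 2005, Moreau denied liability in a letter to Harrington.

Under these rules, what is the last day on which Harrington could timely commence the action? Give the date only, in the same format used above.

16 October 2004

The claim accrued on 22 June 2001, when the wrongful act occurred.
The untolled deadline — 30 months after 22 June 2001 — is 22 December 2003.
Because the defendant's active military service ran from 4 March 2003 to 28 December 2003, the deadline is extended by 299 days to 16 October 2004.
By the time the defendant's absence from the jurisdiction began on 17 February 2005, the limitation period had already expired on 16 October 2004; that interval cannot revive it.
None of the other events listed affects the running of the period under the stated rules.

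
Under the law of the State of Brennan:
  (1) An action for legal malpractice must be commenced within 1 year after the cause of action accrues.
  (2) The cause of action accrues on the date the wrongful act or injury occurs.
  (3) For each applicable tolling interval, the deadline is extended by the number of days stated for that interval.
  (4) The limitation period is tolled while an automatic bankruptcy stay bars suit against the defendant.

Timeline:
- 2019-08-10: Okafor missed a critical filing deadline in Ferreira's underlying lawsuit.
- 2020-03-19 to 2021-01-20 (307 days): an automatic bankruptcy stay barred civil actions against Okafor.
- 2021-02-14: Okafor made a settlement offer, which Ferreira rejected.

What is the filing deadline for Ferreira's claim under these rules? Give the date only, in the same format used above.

The cause of action accrued on 2019-08-10, the date of the act.
The untolled deadline — 1 year after 2019-08-10 — is 2020-08-10.
Because the automatic bankruptcy stay ran from 2020-03-19 to 2021-01-20, the deadline is extended by 307 days to 2021-06-13.
The other events in the timeline have no effect on the limitation period under the stated rules.

2021-06-13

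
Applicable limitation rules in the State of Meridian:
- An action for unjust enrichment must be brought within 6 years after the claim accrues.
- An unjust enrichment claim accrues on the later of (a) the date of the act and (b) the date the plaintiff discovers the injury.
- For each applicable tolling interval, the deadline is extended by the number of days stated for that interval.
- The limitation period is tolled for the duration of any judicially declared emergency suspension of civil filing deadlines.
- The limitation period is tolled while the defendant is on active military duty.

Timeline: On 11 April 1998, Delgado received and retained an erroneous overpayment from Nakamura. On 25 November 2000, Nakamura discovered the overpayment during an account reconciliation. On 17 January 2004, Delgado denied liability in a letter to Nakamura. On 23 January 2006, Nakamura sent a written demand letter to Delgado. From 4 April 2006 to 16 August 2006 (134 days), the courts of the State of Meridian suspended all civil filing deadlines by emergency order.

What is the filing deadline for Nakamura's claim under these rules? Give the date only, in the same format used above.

Because discovery on 25 November 2000 post-dates the 11 April 1998 act, accrual under the later-of rule falls on 25 November 2000.
Adding the 6 years base period to 25 November 2000 gives a deadline of 25 November 2006, before any tolling.
The emergency suspension of filing deadlines from 4 April 2006 to 16 August 2006 tolled the period for 134 days, extending the deadline to 8 April 2007.
None of the other events listed affects the running of the period under the stated rules.

8 April 2007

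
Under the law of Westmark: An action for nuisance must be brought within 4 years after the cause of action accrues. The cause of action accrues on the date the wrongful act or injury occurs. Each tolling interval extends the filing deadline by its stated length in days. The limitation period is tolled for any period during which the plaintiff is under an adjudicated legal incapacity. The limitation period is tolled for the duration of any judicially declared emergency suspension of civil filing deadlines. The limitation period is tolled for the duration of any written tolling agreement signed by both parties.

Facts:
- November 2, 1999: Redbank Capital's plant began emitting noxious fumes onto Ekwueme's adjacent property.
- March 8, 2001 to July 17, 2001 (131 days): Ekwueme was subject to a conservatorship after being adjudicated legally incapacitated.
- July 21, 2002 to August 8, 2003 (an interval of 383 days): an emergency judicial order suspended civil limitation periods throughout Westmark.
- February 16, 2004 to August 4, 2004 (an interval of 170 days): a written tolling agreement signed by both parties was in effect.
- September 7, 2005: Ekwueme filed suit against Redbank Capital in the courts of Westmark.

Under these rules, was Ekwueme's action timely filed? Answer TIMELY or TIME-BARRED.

The cause of action accrued on November 2, 1999, the date of the act.
Adding the 4 years base period to November 2, 1999 gives a deadline of November 2, 2003, before any tolling.
The period was tolled for 131 days by the plaintiff's legal incapacity (March 8, 2001 to July 17, 2001), pushing the deadline to March 12, 2004.
The period was tolled for 383 days by the emergency suspension of filing deadlines (July 21, 2002 to August 8, 2003), pushing the deadline to March 30, 2005.
The period was tolled for 170 days by the written tolling agreement (February 16, 2004 to August 4, 2004), pushing the deadline to September 16, 2005.
Ekwueme filed on September 7, 2005, before the September 16, 2005 deadline, so the action is timely.

TIMELY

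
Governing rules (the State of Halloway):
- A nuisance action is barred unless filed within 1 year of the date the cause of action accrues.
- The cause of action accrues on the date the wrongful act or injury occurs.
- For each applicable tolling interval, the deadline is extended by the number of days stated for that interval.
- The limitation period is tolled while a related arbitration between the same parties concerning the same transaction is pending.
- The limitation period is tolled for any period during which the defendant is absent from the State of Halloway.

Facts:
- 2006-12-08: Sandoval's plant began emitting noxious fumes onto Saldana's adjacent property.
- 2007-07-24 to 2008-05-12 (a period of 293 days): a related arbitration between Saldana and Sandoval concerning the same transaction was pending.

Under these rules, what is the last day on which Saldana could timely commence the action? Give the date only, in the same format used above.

The limitation period began to run on 2006-12-08.
1 year from 2006-12-08 is 2007-12-08.
The period was tolled for 293 days by the pending related arbitration (2007-07-24 to 2008-05-12), pushing the deadline to 2008-09-26.

2008-09-26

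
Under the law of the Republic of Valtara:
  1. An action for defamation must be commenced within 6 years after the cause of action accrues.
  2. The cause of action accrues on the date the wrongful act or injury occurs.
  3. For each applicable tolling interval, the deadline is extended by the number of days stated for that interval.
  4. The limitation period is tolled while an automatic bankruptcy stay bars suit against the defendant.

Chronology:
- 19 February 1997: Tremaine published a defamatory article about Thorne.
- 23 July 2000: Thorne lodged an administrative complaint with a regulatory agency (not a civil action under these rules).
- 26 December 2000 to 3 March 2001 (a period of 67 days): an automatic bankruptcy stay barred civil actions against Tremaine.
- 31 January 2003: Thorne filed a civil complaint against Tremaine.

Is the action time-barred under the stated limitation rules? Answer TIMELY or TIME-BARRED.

TIMELY

The limitation period began to run on 19 February 1997.
The untolled deadline — 6 years after 19 February 1997 — is 19 February 2003.
The period was tolled for 67 days by the automatic bankruptcy stay (26 December 2000 to 3 March 2001), pushing the deadline to 27 April 2003.
The other events in the timeline have no effect on the limitation period under the stated rules.
Filing on 31 January 2003 beat the 27 April 2003 deadline — the action is timely.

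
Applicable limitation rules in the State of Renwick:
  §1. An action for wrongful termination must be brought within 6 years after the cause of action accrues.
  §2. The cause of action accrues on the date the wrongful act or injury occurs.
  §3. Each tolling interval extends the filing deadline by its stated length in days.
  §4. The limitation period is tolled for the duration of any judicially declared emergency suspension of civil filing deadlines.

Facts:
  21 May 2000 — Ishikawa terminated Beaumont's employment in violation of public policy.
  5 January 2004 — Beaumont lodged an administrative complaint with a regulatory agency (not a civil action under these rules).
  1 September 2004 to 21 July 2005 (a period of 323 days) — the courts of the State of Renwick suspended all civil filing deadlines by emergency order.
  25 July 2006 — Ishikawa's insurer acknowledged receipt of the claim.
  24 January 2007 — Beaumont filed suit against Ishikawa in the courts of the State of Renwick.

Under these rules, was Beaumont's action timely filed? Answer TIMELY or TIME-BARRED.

TIMELY

The limitation period began to run on 21 May 2000.
Adding the 6 years base period to 21 May 2000 gives a deadline of 21 May 2006, before any tolling.
The emergency suspension of filing deadlines from 1 September 2004 to 21 July 2005 tolled the period for 323 days, extending the deadline to 9 April 2007.
The other events in the timeline have no effect on the limitation period under the stated rules.
The 24 January 2007 filing precedes the 9 April 2007 deadline; the claim is timely.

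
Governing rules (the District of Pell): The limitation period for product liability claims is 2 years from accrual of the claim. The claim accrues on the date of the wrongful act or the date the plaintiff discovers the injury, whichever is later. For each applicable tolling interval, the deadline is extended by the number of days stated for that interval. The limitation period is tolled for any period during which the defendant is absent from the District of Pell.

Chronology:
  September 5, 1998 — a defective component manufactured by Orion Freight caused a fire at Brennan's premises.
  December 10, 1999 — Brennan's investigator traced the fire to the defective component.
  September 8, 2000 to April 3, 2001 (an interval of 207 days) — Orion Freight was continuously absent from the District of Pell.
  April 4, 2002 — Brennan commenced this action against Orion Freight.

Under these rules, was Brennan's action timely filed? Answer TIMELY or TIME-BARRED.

TIMELY

Taking the later of the act (September 5, 1998) and discovery (December 10, 1999), the claim accrued on December 10, 1999.
2 years from December 10, 1999 is December 10, 2001.
The defendant's absence from the jurisdiction from September 8, 2000 to April 3, 2001 tolled the period for 207 days, extending the deadline to July 5, 2002.
Brennan filed on April 4, 2002, before the July 5, 2002 deadline, so the action is timely.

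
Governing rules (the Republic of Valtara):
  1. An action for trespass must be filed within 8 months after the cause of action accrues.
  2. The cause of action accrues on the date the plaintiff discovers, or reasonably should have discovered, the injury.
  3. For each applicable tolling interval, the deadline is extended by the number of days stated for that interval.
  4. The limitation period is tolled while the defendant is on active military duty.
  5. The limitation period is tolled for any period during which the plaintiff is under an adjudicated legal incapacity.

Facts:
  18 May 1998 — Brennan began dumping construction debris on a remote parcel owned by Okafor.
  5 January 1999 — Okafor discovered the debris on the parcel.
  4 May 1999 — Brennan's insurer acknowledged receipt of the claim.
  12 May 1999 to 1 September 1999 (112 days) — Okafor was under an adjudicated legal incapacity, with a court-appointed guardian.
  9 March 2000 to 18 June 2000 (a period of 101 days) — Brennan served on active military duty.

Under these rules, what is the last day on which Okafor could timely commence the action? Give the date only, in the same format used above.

Accrual is tied to discovery, so the period began on 5 January 1999 rather than on 18 May 1998 when the act occurred.
Adding the 8 months base period to 5 January 1999 gives a deadline of 5 September 1999, before any tolling.
The plaintiff's legal incapacity from 12 May 1999 to 1 September 1999 tolled the period for 112 days, extending the deadline to 26 December 1999.
The defendant's active military service from 9 March 2000 to 18 June 2000 began after the period had already run on 26 December 1999, so it has no tolling effect.
None of the other events listed affects the running of the period under the stated rules.

26 December 1999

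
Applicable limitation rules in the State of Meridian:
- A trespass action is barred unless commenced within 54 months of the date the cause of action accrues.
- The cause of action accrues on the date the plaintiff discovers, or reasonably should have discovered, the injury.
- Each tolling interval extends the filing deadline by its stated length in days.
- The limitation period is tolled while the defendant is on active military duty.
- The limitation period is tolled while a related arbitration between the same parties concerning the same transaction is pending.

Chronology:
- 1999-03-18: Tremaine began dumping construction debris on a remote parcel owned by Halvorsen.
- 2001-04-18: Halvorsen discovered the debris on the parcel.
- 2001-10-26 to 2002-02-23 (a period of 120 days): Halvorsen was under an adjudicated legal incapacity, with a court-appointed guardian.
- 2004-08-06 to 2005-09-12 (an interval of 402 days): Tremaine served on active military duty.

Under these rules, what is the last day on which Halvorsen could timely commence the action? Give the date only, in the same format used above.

2006-11-24

The claim did not accrue until Halvorsen discovered the injury on 2001-04-18; the 1999-03-18 act date does not start the clock under the stated rule.
The untolled deadline — 54 months after 2001-04-18 — is 2005-10-18.
The period was tolled for 402 days by the defendant's active military service (2004-08-06 to 2005-09-12), pushing the deadline to 2006-11-24.
No stated provision tolls the period for the plaintiff's incapacity, so the interval from 2001-10-26 to 2002-02-23 has no effect on the deadline.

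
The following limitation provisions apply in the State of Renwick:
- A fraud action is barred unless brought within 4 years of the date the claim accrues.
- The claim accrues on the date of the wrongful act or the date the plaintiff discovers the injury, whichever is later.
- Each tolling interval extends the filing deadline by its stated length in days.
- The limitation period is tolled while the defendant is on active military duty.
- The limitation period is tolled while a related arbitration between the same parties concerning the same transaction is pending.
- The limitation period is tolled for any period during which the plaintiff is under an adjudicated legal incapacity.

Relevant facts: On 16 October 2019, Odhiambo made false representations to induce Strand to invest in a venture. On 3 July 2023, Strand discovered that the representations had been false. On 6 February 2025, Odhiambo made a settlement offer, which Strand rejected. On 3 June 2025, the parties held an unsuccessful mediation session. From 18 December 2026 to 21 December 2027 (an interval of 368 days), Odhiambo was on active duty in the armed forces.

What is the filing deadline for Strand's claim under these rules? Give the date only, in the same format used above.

5 July 2028

Taking the later of the act (16 October 2019) and discovery (3 July 2023), the claim accrued on 3 July 2023.
The untolled deadline — 4 years after 3 July 2023 — is 3 July 2027.
The period was tolled for 368 days by the defendant's active military service (18 December 2026 to 21 December 2027), pushing the deadline to 5 July 2028.
The other events in the timeline have no effect on the limitation period under the stated rules.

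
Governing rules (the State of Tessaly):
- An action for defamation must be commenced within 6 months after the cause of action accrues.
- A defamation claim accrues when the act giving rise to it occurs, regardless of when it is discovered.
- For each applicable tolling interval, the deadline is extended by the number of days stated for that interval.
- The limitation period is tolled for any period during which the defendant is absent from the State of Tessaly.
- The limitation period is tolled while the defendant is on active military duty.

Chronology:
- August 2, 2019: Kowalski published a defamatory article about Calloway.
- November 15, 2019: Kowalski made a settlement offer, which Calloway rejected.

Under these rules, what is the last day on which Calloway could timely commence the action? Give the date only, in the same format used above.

The cause of action accrued on August 2, 2019, the date of the act.
6 months from August 2, 2019 is February 2, 2020.
Nothing else in the chronology tolls or restarts the period.

February 2, 2020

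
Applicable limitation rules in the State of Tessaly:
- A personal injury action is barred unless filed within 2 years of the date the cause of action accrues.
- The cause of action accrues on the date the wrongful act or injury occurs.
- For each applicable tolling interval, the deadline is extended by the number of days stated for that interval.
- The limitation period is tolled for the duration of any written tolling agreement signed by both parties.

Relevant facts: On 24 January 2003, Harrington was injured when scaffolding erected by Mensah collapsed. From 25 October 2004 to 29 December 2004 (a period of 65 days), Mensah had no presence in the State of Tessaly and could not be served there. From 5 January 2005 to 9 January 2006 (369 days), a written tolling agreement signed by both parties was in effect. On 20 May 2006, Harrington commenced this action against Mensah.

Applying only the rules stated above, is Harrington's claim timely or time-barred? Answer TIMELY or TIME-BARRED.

The claim accrued on 24 January 2003, when the wrongful act occurred.
The untolled deadline — 2 years after 24 January 2003 — is 24 January 2005.
The period was tolled for 369 days by the written tolling agreement (5 January 2005 to 9 January 2006), pushing the deadline to 28 January 2006.
No stated provision tolls the period for the defendant's absence, so the interval from 25 October 2004 to 29 December 2004 has no effect on the deadline.
Harrington filed on 20 May 2006, after the 28 January 2006 deadline, so the action is time-barred.

TIME-BARRED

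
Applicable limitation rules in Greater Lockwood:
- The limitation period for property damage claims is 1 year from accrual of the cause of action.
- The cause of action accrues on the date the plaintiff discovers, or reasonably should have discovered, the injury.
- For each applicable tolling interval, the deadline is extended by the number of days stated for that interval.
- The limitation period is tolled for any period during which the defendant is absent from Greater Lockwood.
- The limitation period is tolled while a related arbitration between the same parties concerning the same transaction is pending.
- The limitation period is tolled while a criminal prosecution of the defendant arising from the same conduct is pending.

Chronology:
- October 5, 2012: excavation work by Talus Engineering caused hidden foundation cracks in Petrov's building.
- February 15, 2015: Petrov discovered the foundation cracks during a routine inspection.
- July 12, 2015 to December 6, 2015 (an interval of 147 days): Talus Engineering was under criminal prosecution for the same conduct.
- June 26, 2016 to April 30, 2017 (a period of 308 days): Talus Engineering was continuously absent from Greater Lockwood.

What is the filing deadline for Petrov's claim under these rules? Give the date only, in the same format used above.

Accrual is tied to discovery, so the period began on February 15, 2015 rather than on October 5, 2012 when the act occurred.
Adding the 1 year base period to February 15, 2015 gives a deadline of February 15, 2016, before any tolling.
Because the pending criminal prosecution ran from July 12, 2015 to December 6, 2015, the deadline is extended by 147 days to July 11, 2016.
Because the defendant's absence from the jurisdiction ran from June 26, 2016 to April 30, 2017, the deadline is extended by 308 days to May 15, 2017.

May 15, 2017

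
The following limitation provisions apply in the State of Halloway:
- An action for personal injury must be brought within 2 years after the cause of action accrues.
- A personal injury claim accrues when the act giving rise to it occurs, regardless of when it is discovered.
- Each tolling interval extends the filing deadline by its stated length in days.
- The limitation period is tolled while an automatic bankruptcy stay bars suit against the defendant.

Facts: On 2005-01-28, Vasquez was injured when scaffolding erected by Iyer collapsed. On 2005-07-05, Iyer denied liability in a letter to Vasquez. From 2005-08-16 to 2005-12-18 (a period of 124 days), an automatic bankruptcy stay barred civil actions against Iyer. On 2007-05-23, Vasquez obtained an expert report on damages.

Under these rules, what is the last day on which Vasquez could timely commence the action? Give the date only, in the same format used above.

2007-06-01

The cause of action accrued on 2005-01-28, the date of the act.
Adding the 2 years base period to 2005-01-28 gives a deadline of 2007-01-28, before any tolling.
The automatic bankruptcy stay from 2005-08-16 to 2005-12-18 tolled the period for 124 days, extending the deadline to 2007-06-01.
Nothing else in the chronology tolls or restarts the period.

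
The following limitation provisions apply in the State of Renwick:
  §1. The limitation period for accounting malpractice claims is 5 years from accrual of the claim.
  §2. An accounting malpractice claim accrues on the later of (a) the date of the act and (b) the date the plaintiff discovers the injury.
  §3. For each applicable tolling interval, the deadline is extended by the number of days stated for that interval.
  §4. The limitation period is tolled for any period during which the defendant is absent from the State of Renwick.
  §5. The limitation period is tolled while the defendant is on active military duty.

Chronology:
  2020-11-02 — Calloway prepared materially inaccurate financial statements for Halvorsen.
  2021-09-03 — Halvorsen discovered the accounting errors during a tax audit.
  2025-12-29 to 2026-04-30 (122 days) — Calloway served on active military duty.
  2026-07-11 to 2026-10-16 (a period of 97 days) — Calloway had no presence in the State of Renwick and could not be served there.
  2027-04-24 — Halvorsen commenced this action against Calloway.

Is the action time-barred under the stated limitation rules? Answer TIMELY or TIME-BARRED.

TIME-BARRED

The claim accrued on 2021-09-03 — the later of the 2020-11-02 act and the 2021-09-03 discovery.
5 years from 2021-09-03 is 2026-09-03.
The period was tolled for 122 days by the defendant's active military service (2025-12-29 to 2026-04-30), pushing the deadline to 2027-01-03.
The defendant's absence from the jurisdiction from 2026-07-11 to 2026-10-16 tolled the period for 97 days, extending the deadline to 2027-04-10.
The 2027-04-24 filing falls after the 2027-04-10 deadline; the claim is time-barred.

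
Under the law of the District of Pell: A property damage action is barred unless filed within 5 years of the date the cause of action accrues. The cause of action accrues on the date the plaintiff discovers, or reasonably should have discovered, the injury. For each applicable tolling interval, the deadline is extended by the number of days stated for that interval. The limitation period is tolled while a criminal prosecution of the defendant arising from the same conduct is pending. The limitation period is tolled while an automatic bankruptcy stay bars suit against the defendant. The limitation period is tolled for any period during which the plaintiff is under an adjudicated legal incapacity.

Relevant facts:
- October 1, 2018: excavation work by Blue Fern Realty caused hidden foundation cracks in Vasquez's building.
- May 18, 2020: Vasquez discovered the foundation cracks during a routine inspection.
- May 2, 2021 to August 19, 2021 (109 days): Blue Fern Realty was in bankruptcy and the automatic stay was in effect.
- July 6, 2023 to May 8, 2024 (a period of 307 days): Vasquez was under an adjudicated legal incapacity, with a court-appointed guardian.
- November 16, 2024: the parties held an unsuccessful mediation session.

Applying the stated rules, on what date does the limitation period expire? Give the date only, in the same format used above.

July 8, 2026

Accrual is tied to discovery, so the period began on May 18, 2020 rather than on October 1, 2018 when the act occurred.
5 years from May 18, 2020 is May 18, 2025.
The period was tolled for 109 days by the automatic bankruptcy stay (May 2, 2021 to August 19, 2021), pushing the deadline to September 4, 2025.
Because the plaintiff's legal incapacity ran from July 6, 2023 to May 8, 2024, the deadline is extended by 307 days to July 8, 2026.
The other events in the timeline have no effect on the limitation period under the stated rules.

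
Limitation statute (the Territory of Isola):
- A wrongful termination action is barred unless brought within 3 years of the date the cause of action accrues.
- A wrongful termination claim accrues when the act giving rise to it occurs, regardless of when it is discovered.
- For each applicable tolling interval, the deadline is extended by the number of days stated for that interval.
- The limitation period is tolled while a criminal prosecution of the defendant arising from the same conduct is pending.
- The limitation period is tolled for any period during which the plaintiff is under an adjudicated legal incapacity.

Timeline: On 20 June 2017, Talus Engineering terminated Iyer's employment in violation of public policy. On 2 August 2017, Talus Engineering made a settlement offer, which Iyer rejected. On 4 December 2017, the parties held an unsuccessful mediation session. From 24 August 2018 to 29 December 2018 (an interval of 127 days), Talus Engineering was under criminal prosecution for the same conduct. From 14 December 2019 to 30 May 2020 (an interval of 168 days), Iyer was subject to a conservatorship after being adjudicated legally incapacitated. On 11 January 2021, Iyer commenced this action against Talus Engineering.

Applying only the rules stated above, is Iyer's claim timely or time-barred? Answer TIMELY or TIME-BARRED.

TIMELY

The limitation period began to run on 20 June 2017.
The untolled deadline — 3 years after 20 June 2017 — is 20 June 2020.
The pending criminal prosecution from 24 August 2018 to 29 December 2018 tolled the period for 127 days, extending the deadline to 25 October 2020.
Because the plaintiff's legal incapacity ran from 14 December 2019 to 30 May 2020, the deadline is extended by 168 days to 11 April 2021.
None of the other events listed affects the running of the period under the stated rules.
Filing on 11 January 2021 beat the 11 April 2021 deadline — the action is timely.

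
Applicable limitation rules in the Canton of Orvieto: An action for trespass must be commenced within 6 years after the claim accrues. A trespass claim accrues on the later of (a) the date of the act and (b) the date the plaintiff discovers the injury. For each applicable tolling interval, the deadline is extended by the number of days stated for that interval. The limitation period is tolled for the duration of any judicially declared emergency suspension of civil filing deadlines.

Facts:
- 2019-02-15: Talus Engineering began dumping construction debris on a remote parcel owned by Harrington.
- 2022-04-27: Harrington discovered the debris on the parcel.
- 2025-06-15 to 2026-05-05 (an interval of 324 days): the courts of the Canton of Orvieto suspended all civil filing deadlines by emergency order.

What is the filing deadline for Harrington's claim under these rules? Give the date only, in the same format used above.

2029-03-17

Because discovery on 2022-04-27 post-dates the 2019-02-15 act, accrual under the later-of rule falls on 2022-04-27.
6 years from 2022-04-27 is 2028-04-27.
The emergency suspension of filing deadlines from 2025-06-15 to 2026-05-05 tolled the period for 324 days, extending the deadline to 2029-03-17.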